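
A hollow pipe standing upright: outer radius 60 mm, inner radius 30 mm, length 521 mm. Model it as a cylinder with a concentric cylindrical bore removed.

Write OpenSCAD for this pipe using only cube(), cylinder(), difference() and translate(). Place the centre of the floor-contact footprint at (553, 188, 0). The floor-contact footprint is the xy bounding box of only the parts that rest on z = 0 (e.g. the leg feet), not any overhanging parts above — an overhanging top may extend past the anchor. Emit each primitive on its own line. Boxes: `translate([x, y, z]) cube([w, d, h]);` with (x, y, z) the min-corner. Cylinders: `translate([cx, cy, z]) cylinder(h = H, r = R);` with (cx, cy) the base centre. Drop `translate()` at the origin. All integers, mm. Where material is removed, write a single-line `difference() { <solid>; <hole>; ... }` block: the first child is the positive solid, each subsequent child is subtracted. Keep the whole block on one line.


difference() { translate([553, 188, 0]) cylinder(h = 521, r = 60); translate([553, 188, 0]) cylinder(h = 521, r = 30); }


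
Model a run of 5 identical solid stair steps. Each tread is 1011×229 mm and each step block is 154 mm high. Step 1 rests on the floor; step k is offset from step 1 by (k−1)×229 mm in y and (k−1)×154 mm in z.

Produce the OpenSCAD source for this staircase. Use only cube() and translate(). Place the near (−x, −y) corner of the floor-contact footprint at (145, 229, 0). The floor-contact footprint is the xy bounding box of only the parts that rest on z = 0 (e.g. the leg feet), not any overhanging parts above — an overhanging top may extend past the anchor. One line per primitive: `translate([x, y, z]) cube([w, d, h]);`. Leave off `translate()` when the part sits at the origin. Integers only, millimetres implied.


translate([145, 229, 0]) cube([1011, 229, 154]);
translate([145, 458, 154]) cube([1011, 229, 154]);
translate([145, 687, 308]) cube([1011, 229, 154]);
translate([145, 916, 462]) cube([1011, 229, 154]);
translate([145, 1145, 616]) cube([1011, 229, 154]);


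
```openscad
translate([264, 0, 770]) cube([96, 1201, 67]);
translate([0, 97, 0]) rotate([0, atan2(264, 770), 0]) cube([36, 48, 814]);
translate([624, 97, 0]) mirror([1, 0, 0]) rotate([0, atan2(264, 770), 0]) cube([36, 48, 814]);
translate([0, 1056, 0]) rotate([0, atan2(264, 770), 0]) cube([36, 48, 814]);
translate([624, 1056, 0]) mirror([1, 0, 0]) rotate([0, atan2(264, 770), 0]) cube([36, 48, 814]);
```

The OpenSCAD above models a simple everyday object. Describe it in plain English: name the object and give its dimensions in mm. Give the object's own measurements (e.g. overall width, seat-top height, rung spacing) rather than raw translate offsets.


A sawhorse. A 96×1201×67 mm beam (x, y, z) sits on two A-frame leg pairs. Each pair is two raked legs of 36×48 mm section (48 mm along y) splaying symmetrically in x. Each leg rises 770 mm vertically over 264 mm of horizontal reach and is 814 mm long along its own axis. Every leg's outer bottom edge rests on the floor and its outer top edge meets a bottom edge of the beam — the left legs (tilting toward +x) meet the beam's −x bottom edge, the right legs (their mirror images, tilting toward −x) meet its +x bottom edge — so the leg tops tuck under the beam, the beam's underside is 770 mm above the floor, and the feet are 624 mm apart outside-to-outside with the beam centred between them. The two leg pairs are set in 97 mm from either end of the beam.


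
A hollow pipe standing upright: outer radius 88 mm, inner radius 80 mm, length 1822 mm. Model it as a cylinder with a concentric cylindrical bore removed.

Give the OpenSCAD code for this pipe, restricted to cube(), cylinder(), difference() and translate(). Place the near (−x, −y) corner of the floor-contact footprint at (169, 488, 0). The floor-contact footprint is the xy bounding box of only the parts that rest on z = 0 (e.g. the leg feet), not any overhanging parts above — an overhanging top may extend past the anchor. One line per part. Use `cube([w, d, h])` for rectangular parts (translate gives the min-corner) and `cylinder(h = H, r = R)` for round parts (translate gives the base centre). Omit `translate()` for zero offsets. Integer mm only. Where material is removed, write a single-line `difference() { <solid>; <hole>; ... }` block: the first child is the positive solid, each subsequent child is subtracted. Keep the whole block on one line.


difference() { translate([257, 576, 0]) cylinder(h = 1822, r = 88); translate([257, 576, 0]) cylinder(h = 1822, r = 80); }


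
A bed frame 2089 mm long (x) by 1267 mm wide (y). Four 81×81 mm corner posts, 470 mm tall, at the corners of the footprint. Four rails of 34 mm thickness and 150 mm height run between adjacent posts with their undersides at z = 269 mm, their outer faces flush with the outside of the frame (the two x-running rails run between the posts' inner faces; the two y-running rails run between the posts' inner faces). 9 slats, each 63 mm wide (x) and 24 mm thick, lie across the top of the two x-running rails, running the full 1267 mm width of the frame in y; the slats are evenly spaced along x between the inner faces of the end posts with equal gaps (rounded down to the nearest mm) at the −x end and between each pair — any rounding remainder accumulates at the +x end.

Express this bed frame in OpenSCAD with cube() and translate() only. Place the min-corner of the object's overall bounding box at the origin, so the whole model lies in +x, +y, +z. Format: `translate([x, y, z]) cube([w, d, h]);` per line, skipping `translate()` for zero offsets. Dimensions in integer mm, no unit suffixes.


cube([81, 81, 470]);
translate([0, 1186, 0]) cube([81, 81, 470]);
translate([2008, 0, 0]) cube([81, 81, 470]);
translate([2008, 1186, 0]) cube([81, 81, 470]);
translate([81, 0, 269]) cube([1927, 34, 150]);
translate([81, 1233, 269]) cube([1927, 34, 150]);
translate([0, 81, 269]) cube([34, 1105, 150]);
translate([2055, 81, 269]) cube([34, 1105, 150]);
translate([217, 0, 419]) cube([63, 1267, 24]);
translate([416, 0, 419]) cube([63, 1267, 24]);
translate([615, 0, 419]) cube([63, 1267, 24]);
translate([814, 0, 419]) cube([63, 1267, 24]);
translate([1013, 0, 419]) cube([63, 1267, 24]);
translate([1212, 0, 419]) cube([63, 1267, 24]);
translate([1411, 0, 419]) cube([63, 1267, 24]);
translate([1610, 0, 419]) cube([63, 1267, 24]);
translate([1809, 0, 419]) cube([63, 1267, 24]);


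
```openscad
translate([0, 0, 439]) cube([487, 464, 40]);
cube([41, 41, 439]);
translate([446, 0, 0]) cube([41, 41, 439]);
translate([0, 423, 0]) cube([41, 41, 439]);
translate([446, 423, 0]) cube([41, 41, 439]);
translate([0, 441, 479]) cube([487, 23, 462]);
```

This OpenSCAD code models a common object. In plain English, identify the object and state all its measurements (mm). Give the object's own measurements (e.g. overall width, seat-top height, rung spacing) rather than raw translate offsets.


A chair. The seat is a 487×464×40 mm slab with its top at z = 479 mm, on four 41×41 mm corner legs (flush with the seat edges, standing on z = 0). A flat backrest 23 mm thick, 462 mm tall, spans the full seat width and rises from the seat top along its +y edge, rear face flush with the rear of the seat.


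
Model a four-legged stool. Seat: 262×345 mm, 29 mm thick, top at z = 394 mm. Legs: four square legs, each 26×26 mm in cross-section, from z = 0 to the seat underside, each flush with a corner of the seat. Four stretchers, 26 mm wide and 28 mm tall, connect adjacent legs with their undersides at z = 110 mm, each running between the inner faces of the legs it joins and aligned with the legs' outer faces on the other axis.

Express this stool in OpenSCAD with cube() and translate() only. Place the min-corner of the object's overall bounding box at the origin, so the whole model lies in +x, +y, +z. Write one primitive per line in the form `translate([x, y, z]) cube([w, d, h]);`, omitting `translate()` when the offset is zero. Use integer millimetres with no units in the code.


// leg_h = 394 - 29 = 365
// stretcher span = 262 - 2*26 = 210
translate([0, 0, 365]) cube([262, 345, 29]);
cube([26, 26, 365]);
translate([236, 0, 0]) cube([26, 26, 365]);
translate([0, 319, 0]) cube([26, 26, 365]);
translate([236, 319, 0]) cube([26, 26, 365]);
translate([26, 0, 110]) cube([210, 26, 28]);
translate([26, 319, 110]) cube([210, 26, 28]);
translate([0, 26, 110]) cube([26, 293, 28]);
translate([236, 26, 110]) cube([26, 293, 28]);


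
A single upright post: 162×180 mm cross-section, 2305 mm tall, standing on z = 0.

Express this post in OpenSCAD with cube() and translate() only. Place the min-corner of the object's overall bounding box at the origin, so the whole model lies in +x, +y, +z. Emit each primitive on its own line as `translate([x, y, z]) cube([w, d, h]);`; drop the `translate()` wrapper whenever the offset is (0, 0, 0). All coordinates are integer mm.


cube([162, 180, 2305]);


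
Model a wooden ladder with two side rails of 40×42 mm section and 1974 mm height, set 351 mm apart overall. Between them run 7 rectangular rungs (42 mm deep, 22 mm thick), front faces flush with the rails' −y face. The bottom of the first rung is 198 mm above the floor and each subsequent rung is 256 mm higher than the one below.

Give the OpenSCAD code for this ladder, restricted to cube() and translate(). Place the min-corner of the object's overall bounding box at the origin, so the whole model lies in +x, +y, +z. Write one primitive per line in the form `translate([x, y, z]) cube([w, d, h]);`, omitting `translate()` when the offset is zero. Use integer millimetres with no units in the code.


// rung span = 351 - 2*40 = 271
// rung[k] z = 198 + k*256
cube([40, 42, 1974]);
translate([311, 0, 0]) cube([40, 42, 1974]);
translate([40, 0, 198]) cube([271, 42, 22]);
translate([40, 0, 454]) cube([271, 42, 22]);
translate([40, 0, 710]) cube([271, 42, 22]);
translate([40, 0, 966]) cube([271, 42, 22]);
translate([40, 0, 1222]) cube([271, 42, 22]);
translate([40, 0, 1478]) cube([271, 42, 22]);
translate([40, 0, 1734]) cube([271, 42, 22]);


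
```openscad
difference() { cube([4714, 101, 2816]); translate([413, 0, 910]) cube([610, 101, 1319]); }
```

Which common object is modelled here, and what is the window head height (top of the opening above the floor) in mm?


A wall with a window opening. The window head height is 2229 mm.

A wall with a rectangular opening subtracted — a window. Sill at z = 910, opening 1319 mm tall, so the head is at 910 + 1319 = 2229 mm.


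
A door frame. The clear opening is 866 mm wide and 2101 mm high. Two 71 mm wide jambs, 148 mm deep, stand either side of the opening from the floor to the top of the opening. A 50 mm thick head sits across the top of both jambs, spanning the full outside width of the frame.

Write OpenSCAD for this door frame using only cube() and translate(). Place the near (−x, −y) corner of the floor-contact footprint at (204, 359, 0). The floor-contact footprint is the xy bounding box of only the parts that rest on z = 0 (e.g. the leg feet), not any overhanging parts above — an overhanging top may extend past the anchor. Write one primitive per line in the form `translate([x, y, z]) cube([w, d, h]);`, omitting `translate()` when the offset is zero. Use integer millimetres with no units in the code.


translate([204, 359, 0]) cube([71, 148, 2101]);
translate([1141, 359, 0]) cube([71, 148, 2101]);
translate([204, 359, 2101]) cube([1008, 148, 50]);


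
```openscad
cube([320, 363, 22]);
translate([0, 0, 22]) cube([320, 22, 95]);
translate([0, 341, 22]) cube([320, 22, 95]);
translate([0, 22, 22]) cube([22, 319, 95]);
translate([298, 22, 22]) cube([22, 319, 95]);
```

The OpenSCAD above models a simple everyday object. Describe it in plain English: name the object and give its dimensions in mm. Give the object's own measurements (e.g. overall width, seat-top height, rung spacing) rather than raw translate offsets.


An open-topped rectangular box: outside dimensions 320×363×117 mm, with a uniform wall and base thickness of 22 mm. The base is a full 320×363 slab on the floor; four walls sit on top of the base. The front and back walls (the −y and +y sides) span the full width; the two side walls fit between them.


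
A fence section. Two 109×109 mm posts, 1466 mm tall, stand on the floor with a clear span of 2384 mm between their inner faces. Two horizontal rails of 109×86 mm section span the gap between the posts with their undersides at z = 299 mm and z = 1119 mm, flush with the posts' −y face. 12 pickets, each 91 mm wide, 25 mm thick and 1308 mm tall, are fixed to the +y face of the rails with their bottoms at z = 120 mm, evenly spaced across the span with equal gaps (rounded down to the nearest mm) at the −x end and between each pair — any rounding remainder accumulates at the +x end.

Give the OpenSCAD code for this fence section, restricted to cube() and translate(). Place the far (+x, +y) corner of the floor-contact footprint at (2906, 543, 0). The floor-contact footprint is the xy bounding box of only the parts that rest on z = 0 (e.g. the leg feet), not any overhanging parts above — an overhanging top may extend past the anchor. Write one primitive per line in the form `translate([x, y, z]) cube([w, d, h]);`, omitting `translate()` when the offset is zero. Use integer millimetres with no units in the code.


translate([304, 434, 0]) cube([109, 109, 1466]);
translate([2797, 434, 0]) cube([109, 109, 1466]);
translate([413, 434, 299]) cube([2384, 109, 86]);
translate([413, 434, 1119]) cube([2384, 109, 86]);
translate([512, 543, 120]) cube([91, 25, 1308]);
translate([702, 543, 120]) cube([91, 25, 1308]);
translate([892, 543, 120]) cube([91, 25, 1308]);
translate([1082, 543, 120]) cube([91, 25, 1308]);
translate([1272, 543, 120]) cube([91, 25, 1308]);
translate([1462, 543, 120]) cube([91, 25, 1308]);
translate([1652, 543, 120]) cube([91, 25, 1308]);
translate([1842, 543, 120]) cube([91, 25, 1308]);
translate([2032, 543, 120]) cube([91, 25, 1308]);
translate([2222, 543, 120]) cube([91, 25, 1308]);
translate([2412, 543, 120]) cube([91, 25, 1308]);
translate([2602, 543, 120]) cube([91, 25, 1308]);


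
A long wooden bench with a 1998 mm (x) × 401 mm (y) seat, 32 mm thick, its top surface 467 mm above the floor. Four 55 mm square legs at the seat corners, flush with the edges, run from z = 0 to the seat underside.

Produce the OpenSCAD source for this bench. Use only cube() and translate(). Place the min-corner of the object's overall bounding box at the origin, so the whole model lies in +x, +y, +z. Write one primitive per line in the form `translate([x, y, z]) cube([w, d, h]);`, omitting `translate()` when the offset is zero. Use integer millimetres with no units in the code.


translate([0, 0, 435]) cube([1998, 401, 32]);
cube([55, 55, 435]);
translate([0, 346, 0]) cube([55, 55, 435]);
translate([1943, 0, 0]) cube([55, 55, 435]);
translate([1943, 346, 0]) cube([55, 55, 435]);


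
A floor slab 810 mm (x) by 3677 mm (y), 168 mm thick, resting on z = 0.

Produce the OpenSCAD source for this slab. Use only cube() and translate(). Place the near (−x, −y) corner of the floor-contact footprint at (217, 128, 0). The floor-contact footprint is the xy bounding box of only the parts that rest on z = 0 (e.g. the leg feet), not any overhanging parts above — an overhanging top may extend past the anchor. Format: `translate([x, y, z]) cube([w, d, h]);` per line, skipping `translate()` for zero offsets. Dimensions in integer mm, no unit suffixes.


translate([217, 128, 0]) cube([810, 3677, 168]);


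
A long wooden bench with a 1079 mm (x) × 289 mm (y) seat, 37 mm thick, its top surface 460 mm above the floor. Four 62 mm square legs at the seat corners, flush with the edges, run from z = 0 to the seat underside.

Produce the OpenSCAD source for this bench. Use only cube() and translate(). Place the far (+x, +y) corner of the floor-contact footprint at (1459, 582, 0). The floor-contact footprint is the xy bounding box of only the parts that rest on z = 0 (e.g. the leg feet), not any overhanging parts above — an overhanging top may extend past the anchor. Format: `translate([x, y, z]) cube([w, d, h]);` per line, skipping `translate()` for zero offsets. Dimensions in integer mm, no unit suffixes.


translate([380, 293, 423]) cube([1079, 289, 37]);
translate([380, 293, 0]) cube([62, 62, 423]);
translate([380, 520, 0]) cube([62, 62, 423]);
translate([1397, 293, 0]) cube([62, 62, 423]);
translate([1397, 520, 0]) cube([62, 62, 423]);


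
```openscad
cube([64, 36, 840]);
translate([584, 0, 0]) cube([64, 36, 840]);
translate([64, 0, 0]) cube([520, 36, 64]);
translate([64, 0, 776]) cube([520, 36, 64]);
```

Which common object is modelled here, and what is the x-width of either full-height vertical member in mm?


A picture frame. The border width is 64 mm.

Four thin pieces enclosing a rectangular opening — a picture frame. The two full-height stiles are 840 mm tall; the top rail sits at z = 776 and is 64 mm tall, so the border above the opening is 840 − 776 = 64 mm, matching the stile x-width.


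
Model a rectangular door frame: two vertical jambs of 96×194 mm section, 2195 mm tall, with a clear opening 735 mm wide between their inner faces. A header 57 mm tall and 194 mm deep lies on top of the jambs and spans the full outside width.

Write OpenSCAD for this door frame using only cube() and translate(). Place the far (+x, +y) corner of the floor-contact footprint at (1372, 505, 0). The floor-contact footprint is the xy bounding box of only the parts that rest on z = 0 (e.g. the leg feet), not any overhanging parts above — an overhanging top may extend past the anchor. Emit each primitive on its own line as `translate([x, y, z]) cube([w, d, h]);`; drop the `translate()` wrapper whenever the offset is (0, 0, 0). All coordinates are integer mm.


translate([445, 311, 0]) cube([96, 194, 2195]);
translate([1276, 311, 0]) cube([96, 194, 2195]);
translate([445, 311, 2195]) cube([927, 194, 57]);


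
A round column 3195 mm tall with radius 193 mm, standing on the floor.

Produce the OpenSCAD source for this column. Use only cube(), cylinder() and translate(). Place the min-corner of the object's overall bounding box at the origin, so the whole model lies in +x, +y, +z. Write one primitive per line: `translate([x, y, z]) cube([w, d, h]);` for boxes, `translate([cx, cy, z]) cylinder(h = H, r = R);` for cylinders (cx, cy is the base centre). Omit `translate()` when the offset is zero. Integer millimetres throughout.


translate([193, 193, 0]) cylinder(h = 3195, r = 193);


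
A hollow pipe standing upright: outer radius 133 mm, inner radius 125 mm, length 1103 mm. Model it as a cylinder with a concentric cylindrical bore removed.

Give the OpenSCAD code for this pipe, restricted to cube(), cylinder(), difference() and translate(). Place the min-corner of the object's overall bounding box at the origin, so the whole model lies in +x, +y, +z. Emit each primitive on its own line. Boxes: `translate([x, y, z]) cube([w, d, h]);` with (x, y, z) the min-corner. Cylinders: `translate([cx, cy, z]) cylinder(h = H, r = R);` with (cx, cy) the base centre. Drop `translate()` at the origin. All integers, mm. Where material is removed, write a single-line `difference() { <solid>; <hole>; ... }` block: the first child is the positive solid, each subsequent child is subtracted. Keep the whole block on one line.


difference() { translate([133, 133, 0]) cylinder(h = 1103, r = 133); translate([133, 133, 0]) cylinder(h = 1103, r = 125); }


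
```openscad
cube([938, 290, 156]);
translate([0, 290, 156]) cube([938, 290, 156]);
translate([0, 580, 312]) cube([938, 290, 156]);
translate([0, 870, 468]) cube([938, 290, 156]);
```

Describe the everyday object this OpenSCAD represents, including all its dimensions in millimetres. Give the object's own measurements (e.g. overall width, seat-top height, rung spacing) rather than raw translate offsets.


A straight staircase of 4 solid steps. Each step is 938 mm wide (x), 290 mm deep (y, the going) and 156 mm tall (the rise). The first step rests on the floor; each subsequent step sits one going further in +y and one rise higher in +z, directly behind and above the previous step with no overlap.


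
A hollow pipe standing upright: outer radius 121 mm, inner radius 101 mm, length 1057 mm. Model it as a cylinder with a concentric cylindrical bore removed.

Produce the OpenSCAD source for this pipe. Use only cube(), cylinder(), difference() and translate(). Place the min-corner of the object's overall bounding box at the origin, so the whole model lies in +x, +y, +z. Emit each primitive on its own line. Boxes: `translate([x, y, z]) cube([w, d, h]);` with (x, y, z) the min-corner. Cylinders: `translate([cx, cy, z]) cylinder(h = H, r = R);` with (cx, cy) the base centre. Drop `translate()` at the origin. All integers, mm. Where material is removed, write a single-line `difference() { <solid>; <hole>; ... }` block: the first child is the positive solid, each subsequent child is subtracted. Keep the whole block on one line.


difference() { translate([121, 121, 0]) cylinder(h = 1057, r = 121); translate([121, 121, 0]) cylinder(h = 1057, r = 101); }


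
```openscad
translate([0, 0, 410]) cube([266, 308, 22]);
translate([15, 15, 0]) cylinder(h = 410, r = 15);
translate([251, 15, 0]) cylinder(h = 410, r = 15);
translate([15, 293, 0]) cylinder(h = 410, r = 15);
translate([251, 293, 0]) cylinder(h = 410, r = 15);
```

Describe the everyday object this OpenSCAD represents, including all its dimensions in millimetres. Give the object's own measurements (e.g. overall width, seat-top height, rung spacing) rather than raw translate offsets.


A simple wooden stool: a rectangular seat 266 mm (x) by 308 mm (y), 22 mm thick, top face at z = 432 mm, on four round legs, each 30 mm in diameter. The legs rest on z = 0, each leg's axis is inset half a diameter from the nearest pair of seat edges (so the leg's bounding box is flush with the corner).


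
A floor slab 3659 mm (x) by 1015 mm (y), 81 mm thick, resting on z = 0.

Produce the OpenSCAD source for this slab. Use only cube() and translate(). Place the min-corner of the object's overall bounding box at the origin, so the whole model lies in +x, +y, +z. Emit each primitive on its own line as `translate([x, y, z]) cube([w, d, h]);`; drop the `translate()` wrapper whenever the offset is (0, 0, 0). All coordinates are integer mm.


cube([3659, 1015, 81]);


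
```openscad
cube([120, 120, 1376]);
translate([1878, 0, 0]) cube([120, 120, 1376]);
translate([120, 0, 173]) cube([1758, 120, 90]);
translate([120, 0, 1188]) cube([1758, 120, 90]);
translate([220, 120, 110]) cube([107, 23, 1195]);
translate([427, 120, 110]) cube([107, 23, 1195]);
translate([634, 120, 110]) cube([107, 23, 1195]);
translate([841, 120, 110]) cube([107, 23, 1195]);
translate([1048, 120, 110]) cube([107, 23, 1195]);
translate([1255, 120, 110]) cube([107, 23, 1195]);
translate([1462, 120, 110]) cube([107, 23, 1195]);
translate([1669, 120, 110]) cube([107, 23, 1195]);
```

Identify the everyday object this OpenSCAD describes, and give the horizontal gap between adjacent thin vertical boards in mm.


A fence section. The picket gap is 100 mm.

Two posts, two rails, 8 pickets — a fence section. Span 1758 mm holds 8 pickets of 107 mm with 9 equal gaps: ⌊(1758 − 8·107) / 9⌋ = 100 mm.


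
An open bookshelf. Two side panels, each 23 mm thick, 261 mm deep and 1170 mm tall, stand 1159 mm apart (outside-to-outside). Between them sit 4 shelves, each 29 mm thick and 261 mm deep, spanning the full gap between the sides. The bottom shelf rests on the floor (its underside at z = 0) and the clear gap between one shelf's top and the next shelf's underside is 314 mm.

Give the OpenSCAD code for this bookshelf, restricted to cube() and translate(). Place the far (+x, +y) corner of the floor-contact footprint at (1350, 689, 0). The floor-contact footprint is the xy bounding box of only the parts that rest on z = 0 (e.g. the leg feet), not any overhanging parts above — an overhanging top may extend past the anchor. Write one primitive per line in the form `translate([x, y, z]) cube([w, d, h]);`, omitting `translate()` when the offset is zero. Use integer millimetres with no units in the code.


translate([191, 428, 0]) cube([23, 261, 1170]);
translate([1327, 428, 0]) cube([23, 261, 1170]);
translate([214, 428, 0]) cube([1113, 261, 29]);
translate([214, 428, 343]) cube([1113, 261, 29]);
translate([214, 428, 686]) cube([1113, 261, 29]);
translate([214, 428, 1029]) cube([1113, 261, 29]);


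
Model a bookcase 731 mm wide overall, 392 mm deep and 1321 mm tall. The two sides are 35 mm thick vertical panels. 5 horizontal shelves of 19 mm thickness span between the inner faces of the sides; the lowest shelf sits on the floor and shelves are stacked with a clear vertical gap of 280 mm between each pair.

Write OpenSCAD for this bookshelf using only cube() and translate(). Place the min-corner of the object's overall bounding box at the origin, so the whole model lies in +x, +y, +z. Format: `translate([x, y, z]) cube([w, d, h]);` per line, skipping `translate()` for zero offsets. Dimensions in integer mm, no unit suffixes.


cube([35, 392, 1321]);
translate([696, 0, 0]) cube([35, 392, 1321]);
translate([35, 0, 0]) cube([661, 392, 19]);
translate([35, 0, 299]) cube([661, 392, 19]);
translate([35, 0, 598]) cube([661, 392, 19]);
translate([35, 0, 897]) cube([661, 392, 19]);
translate([35, 0, 1196]) cube([661, 392, 19]);


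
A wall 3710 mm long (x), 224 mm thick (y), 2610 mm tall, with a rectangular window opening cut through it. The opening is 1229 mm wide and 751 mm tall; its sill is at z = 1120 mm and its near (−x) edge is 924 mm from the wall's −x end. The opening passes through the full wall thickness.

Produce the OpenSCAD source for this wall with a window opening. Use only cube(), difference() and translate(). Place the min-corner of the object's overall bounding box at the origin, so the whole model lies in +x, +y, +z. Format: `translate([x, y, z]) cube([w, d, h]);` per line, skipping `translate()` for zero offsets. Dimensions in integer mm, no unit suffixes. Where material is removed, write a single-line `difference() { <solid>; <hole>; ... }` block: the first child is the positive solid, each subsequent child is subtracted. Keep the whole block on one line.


difference() { cube([3710, 224, 2610]); translate([924, 0, 1120]) cube([1229, 224, 751]); }


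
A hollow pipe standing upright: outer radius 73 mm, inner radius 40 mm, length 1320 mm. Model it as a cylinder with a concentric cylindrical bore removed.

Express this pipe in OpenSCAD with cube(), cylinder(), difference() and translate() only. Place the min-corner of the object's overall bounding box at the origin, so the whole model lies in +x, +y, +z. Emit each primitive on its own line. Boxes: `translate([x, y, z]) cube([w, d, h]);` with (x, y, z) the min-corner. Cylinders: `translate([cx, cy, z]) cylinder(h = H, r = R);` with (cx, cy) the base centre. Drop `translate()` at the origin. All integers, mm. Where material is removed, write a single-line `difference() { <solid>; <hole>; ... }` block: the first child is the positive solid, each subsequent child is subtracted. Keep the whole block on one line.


difference() { translate([73, 73, 0]) cylinder(h = 1320, r = 73); translate([73, 73, 0]) cylinder(h = 1320, r = 40); }


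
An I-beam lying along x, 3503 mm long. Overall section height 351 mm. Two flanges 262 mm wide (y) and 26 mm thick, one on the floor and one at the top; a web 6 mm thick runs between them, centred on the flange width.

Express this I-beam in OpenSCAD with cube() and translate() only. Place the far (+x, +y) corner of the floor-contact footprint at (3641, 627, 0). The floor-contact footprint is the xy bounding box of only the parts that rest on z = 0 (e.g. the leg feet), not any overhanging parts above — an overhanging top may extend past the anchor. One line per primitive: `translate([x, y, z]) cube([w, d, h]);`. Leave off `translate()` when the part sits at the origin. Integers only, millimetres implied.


translate([138, 365, 0]) cube([3503, 262, 26]);
translate([138, 493, 26]) cube([3503, 6, 299]);
translate([138, 365, 325]) cube([3503, 262, 26]);


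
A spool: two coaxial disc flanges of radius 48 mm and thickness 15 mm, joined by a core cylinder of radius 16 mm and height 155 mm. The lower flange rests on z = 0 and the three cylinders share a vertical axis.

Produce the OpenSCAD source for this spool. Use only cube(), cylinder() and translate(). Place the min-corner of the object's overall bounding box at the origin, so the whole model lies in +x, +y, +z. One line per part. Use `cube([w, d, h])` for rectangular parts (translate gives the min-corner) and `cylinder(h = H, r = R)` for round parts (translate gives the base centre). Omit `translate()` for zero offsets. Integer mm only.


translate([48, 48, 0]) cylinder(h = 15, r = 48);
translate([48, 48, 15]) cylinder(h = 155, r = 16);
translate([48, 48, 170]) cylinder(h = 15, r = 48);


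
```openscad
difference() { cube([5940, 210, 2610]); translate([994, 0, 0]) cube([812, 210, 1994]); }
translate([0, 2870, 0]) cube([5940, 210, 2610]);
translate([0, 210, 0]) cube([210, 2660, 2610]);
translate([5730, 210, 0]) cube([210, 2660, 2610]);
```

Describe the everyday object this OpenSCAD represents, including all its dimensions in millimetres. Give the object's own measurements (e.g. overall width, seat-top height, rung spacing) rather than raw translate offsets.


A single room: four walls, each 2610 mm tall and 210 mm thick, enclosing an outside footprint 5940×3080 mm (x × y), no floor or roof. The front and back walls (−y and +y sides) run the full x-width; the side walls fit between their inner faces. A door opening 812 mm wide and 1994 mm tall is cut through the front wall from the floor up, its −x edge 994 mm from the wall's −x end.


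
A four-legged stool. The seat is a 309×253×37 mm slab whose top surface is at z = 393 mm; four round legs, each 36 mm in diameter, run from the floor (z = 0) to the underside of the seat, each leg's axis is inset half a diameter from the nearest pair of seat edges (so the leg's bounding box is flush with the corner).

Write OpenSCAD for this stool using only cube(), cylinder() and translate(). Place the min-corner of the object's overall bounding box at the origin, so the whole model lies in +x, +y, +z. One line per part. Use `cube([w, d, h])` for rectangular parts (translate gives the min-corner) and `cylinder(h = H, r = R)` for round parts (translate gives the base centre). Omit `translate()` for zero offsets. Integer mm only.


// leg_h = 393 - 37 = 356
translate([0, 0, 356]) cube([309, 253, 37]);
translate([18, 18, 0]) cylinder(h = 356, r = 18);
translate([291, 18, 0]) cylinder(h = 356, r = 18);
translate([18, 235, 0]) cylinder(h = 356, r = 18);
translate([291, 235, 0]) cylinder(h = 356, r = 18);


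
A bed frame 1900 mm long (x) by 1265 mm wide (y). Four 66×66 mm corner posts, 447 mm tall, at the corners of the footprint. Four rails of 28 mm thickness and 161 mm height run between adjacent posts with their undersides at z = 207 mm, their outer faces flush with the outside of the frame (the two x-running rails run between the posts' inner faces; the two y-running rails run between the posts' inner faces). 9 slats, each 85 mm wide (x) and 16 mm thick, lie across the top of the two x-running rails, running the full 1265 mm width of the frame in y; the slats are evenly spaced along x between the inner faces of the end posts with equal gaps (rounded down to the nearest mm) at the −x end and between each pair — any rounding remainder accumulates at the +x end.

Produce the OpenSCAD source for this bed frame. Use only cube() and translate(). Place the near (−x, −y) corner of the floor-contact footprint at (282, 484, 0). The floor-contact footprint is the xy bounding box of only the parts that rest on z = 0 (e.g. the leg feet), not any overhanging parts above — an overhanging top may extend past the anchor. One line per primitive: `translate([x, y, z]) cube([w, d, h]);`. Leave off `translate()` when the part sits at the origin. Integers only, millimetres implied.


translate([282, 484, 0]) cube([66, 66, 447]);
translate([282, 1683, 0]) cube([66, 66, 447]);
translate([2116, 484, 0]) cube([66, 66, 447]);
translate([2116, 1683, 0]) cube([66, 66, 447]);
translate([348, 484, 207]) cube([1768, 28, 161]);
translate([348, 1721, 207]) cube([1768, 28, 161]);
translate([282, 550, 207]) cube([28, 1133, 161]);
translate([2154, 550, 207]) cube([28, 1133, 161]);
translate([448, 484, 368]) cube([85, 1265, 16]);
translate([633, 484, 368]) cube([85, 1265, 16]);
translate([818, 484, 368]) cube([85, 1265, 16]);
translate([1003, 484, 368]) cube([85, 1265, 16]);
translate([1188, 484, 368]) cube([85, 1265, 16]);
translate([1373, 484, 368]) cube([85, 1265, 16]);
translate([1558, 484, 368]) cube([85, 1265, 16]);
translate([1743, 484, 368]) cube([85, 1265, 16]);
translate([1928, 484, 368]) cube([85, 1265, 16]);


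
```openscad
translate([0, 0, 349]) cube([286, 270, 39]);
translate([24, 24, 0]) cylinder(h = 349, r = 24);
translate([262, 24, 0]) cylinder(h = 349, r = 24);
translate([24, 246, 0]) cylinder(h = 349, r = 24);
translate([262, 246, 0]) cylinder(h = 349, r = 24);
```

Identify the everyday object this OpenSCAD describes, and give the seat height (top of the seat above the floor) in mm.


A stool. The seat height is 388 mm.

A 286×270×39 slab at z = 349 on four corner cylinders — a stool. The seat top is 349 + 39 = 388 mm.


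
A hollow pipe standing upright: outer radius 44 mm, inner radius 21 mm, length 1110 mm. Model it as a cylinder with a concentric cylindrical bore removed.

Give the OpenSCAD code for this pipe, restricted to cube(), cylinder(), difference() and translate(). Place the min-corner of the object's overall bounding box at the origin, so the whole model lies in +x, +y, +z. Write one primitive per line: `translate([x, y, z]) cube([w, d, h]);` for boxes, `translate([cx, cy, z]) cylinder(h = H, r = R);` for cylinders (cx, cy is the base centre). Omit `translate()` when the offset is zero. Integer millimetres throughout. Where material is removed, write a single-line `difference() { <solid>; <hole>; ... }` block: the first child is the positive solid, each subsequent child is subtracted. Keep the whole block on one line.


difference() { translate([44, 44, 0]) cylinder(h = 1110, r = 44); translate([44, 44, 0]) cylinder(h = 1110, r = 21); }


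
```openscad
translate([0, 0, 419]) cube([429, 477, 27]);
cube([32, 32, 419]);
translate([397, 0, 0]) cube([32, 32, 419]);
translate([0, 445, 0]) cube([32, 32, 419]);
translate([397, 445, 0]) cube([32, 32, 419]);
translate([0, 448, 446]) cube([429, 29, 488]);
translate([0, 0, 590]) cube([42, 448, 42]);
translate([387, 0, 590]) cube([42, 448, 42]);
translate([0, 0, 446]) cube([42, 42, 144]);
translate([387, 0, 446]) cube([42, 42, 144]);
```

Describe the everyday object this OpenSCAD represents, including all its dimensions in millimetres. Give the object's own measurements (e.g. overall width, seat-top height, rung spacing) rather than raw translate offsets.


A chair. The seat is a 429×477×27 mm slab with its top at z = 446 mm, on four 32×32 mm corner legs (flush with the seat edges, standing on z = 0). A flat backrest 29 mm thick, 488 mm tall, spans the full seat width and rises from the seat top along its +y edge, rear face flush with the rear of the seat. Two armrests of 42×42 mm section run along each side from the seat's front edge to the front of the backrest, top faces 186 mm above the seat top and outer faces flush with the seat's x-edges; a 42×42 mm post under the front of each armrest stands on the seat at the front corner.


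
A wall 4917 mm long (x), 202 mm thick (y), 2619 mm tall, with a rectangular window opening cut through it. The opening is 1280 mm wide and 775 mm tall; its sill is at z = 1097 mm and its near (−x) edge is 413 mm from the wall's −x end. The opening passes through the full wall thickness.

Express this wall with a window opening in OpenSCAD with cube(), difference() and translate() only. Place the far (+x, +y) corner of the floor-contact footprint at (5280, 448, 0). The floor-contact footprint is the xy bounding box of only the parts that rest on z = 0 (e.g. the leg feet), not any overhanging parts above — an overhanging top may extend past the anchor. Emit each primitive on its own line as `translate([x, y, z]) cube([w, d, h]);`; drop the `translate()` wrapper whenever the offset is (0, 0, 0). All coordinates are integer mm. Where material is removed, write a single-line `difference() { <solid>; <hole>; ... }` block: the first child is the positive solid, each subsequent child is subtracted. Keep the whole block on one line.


difference() { translate([363, 246, 0]) cube([4917, 202, 2619]); translate([776, 246, 1097]) cube([1280, 202, 775]); }


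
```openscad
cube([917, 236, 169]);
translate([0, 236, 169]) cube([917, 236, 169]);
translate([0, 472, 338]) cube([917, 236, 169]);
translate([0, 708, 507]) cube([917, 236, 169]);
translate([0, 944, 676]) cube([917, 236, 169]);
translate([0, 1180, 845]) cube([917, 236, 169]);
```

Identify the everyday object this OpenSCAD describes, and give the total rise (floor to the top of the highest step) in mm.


A staircase. The total rise is 1014 mm.

6 identical blocks, each offset up and back from the previous — a staircase. Each step is 169 mm tall and there are 6 of them, so the total rise is 6 × 169 = 1014 mm.


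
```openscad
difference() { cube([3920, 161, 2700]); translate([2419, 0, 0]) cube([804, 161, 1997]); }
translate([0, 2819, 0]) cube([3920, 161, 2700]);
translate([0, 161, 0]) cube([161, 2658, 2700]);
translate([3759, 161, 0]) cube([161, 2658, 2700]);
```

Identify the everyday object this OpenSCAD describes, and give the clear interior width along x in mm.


A single room. The interior width is 3598 mm.

Four walls enclosing a rectangle with a door in the front wall — a room. Outside width 3920 minus two 161 mm walls gives 3598 mm.


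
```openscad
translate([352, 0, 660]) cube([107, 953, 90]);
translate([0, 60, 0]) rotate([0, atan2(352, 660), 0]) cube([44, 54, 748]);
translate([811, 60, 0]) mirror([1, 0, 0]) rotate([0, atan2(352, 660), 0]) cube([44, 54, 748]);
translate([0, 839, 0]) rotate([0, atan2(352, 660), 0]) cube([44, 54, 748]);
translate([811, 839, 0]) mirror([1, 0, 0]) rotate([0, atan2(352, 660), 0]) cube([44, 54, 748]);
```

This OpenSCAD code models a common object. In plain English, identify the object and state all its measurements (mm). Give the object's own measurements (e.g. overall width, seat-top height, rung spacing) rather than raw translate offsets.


A sawhorse. A 107×953×90 mm beam (x, y, z) sits on two A-frame leg pairs. Each pair is two raked legs of 44×54 mm section (54 mm along y) splaying symmetrically in x. Each leg rises 660 mm vertically over 352 mm of horizontal reach and is 748 mm long along its own axis. Every leg's outer bottom edge rests on the floor and its outer top edge meets a bottom edge of the beam — the left legs (tilting toward +x) meet the beam's −x bottom edge, the right legs (their mirror images, tilting toward −x) meet its +x bottom edge — so the leg tops tuck under the beam, the beam's underside is 660 mm above the floor, and the feet are 811 mm apart outside-to-outside with the beam centred between them. The two leg pairs are set in 60 mm from either end of the beam.


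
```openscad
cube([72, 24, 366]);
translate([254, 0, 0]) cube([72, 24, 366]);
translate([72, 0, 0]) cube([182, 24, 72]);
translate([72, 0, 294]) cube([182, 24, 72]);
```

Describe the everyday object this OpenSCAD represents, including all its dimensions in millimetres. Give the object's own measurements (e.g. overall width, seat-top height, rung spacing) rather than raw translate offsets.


A rectangular picture frame lying in the x–z plane (depth along y). The opening is 182 mm wide (x) by 222 mm tall (z), surrounded by a border 72 mm wide on all four sides. The frame is 24 mm deep and is made of two full-height vertical stiles with two horizontal rails fitted between them.
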